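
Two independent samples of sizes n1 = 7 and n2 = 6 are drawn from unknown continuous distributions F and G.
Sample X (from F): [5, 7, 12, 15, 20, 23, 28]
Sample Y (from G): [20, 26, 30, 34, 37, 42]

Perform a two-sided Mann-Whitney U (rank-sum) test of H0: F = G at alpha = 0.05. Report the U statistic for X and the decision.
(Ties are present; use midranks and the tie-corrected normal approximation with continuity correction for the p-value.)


Step 1: Combine and sort all 13 observations; assign midranks.
sorted (value, group): (5,X), (7,X), (12,X), (15,X), (20,X), (20,Y), (23,X), (26,Y), (28,X), (30,Y), (34,Y), (37,Y), (42,Y)
ranks: 5->1, 7->2, 12->3, 15->4, 20->5.5, 20->5.5, 23->7, 26->8, 28->9, 30->10, 34->11, 37->12, 42->13
Step 2: Rank sum for X: R1 = 1 + 2 + 3 + 4 + 5.5 + 7 + 9 = 31.5.
Step 3: U_X = R1 - n1(n1+1)/2 = 31.5 - 7*8/2 = 31.5 - 28 = 3.5.
       U_Y = n1*n2 - U_X = 42 - 3.5 = 38.5.
Step 4: Ties are present, so use the tie-corrected normal approximation (with continuity correction) for the p-value.
Step 5: p-value = 0.015019; compare to alpha = 0.05. reject H0.

U_X = 3.5, p = 0.015019, reject H0 at alpha = 0.05.


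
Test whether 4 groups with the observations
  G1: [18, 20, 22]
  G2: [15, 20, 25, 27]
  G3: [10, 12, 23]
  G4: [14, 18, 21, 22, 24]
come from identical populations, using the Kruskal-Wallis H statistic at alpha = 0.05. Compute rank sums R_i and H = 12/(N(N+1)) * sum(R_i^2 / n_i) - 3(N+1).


Step 1: Combine all N = 15 observations and assign midranks.
sorted (value, group, rank): (10,G3,1), (12,G3,2), (14,G4,3), (15,G2,4), (18,G1,5.5), (18,G4,5.5), (20,G1,7.5), (20,G2,7.5), (21,G4,9), (22,G1,10.5), (22,G4,10.5), (23,G3,12), (24,G4,13), (25,G2,14), (27,G2,15)
Step 2: Sum ranks within each group.
R_1 = 23.5 (n_1 = 3)
R_2 = 40.5 (n_2 = 4)
R_3 = 15 (n_3 = 3)
R_4 = 41 (n_4 = 5)
Step 3: H = 12/(N(N+1)) * sum(R_i^2/n_i) - 3(N+1)
     = 12/(15*16) * (23.5^2/3 + 40.5^2/4 + 15^2/3 + 41^2/5) - 3*16
     = 0.050000 * 1005.35 - 48
     = 2.267292.
Step 4: Ties present; correction factor C = 1 - 18/(15^3 - 15) = 0.994643. Corrected H = 2.267292 / 0.994643 = 2.279503.
Step 5: Under H0, H ~ chi^2(3); p-value = 0.516459.
Step 6: alpha = 0.05. fail to reject H0.

H = 2.2795, df = 3, p = 0.516459, fail to reject H0.


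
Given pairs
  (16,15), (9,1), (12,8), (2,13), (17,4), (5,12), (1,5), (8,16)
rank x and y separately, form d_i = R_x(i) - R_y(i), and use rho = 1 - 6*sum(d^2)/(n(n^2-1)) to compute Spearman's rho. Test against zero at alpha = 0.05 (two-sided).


Step 1: Rank x and y separately (midranks; no ties here).
rank(x): 16->7, 9->5, 12->6, 2->2, 17->8, 5->3, 1->1, 8->4
rank(y): 15->7, 1->1, 8->4, 13->6, 4->2, 12->5, 5->3, 16->8
Step 2: d_i = R_x(i) - R_y(i); compute d_i^2.
  (7-7)^2=0, (5-1)^2=16, (6-4)^2=4, (2-6)^2=16, (8-2)^2=36, (3-5)^2=4, (1-3)^2=4, (4-8)^2=16
sum(d^2) = 96.
Step 3: rho = 1 - 6*96 / (8*(8^2 - 1)) = 1 - 576/504 = -0.142857.
Step 4: Under H0, t = rho * sqrt((n-2)/(1-rho^2)) = -0.3536 ~ t(6).
Step 5: Two-sided p-value from the t-distribution with 6 df = 0.735765.
Step 6: alpha = 0.05. fail to reject H0.

rho = -0.1429, p = 0.735765, fail to reject H0 at alpha = 0.05.


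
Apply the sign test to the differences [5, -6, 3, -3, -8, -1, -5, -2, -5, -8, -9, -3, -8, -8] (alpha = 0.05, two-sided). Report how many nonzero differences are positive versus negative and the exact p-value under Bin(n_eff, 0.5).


Step 1: Discard zero differences. Original n = 14; n_eff = number of nonzero differences = 14.
Nonzero differences (with sign): +5, -6, +3, -3, -8, -1, -5, -2, -5, -8, -9, -3, -8, -8
Step 2: Count signs: positive = 2, negative = 12.
Step 3: Under H0: P(positive) = 0.5, so the number of positives S ~ Bin(14, 0.5).
Step 4: Two-sided exact p-value = sum of Bin(14,0.5) probabilities at or below the observed probability = 0.012939.
Step 5: alpha = 0.05. reject H0.

n_eff = 14, pos = 2, neg = 12, p = 0.012939, reject H0.


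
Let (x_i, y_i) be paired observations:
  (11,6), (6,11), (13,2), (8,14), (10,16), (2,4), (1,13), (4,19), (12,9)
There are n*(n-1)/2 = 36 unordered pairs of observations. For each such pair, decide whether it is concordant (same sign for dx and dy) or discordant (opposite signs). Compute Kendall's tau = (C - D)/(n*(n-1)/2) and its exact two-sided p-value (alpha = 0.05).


Step 1: Enumerate the 36 unordered pairs (i,j) with i<j and classify each by sign(x_j-x_i) * sign(y_j-y_i).
  (1,2):dx=-5,dy=+5->D; (1,3):dx=+2,dy=-4->D; (1,4):dx=-3,dy=+8->D; (1,5):dx=-1,dy=+10->D
  (1,6):dx=-9,dy=-2->C; (1,7):dx=-10,dy=+7->D; (1,8):dx=-7,dy=+13->D; (1,9):dx=+1,dy=+3->C
  (2,3):dx=+7,dy=-9->D; (2,4):dx=+2,dy=+3->C; (2,5):dx=+4,dy=+5->C; (2,6):dx=-4,dy=-7->C
  (2,7):dx=-5,dy=+2->D; (2,8):dx=-2,dy=+8->D; (2,9):dx=+6,dy=-2->D; (3,4):dx=-5,dy=+12->D
  (3,5):dx=-3,dy=+14->D; (3,6):dx=-11,dy=+2->D; (3,7):dx=-12,dy=+11->D; (3,8):dx=-9,dy=+17->D
  (3,9):dx=-1,dy=+7->D; (4,5):dx=+2,dy=+2->C; (4,6):dx=-6,dy=-10->C; (4,7):dx=-7,dy=-1->C
  (4,8):dx=-4,dy=+5->D; (4,9):dx=+4,dy=-5->D; (5,6):dx=-8,dy=-12->C; (5,7):dx=-9,dy=-3->C
  (5,8):dx=-6,dy=+3->D; (5,9):dx=+2,dy=-7->D; (6,7):dx=-1,dy=+9->D; (6,8):dx=+2,dy=+15->C
  (6,9):dx=+10,dy=+5->C; (7,8):dx=+3,dy=+6->C; (7,9):dx=+11,dy=-4->D; (8,9):dx=+8,dy=-10->D
Step 2: C = 13, D = 23, total pairs = 36.
Step 3: tau = (C - D)/(n(n-1)/2) = (13 - 23)/36 = -0.277778.
Step 4: Exact two-sided p-value (enumerate n! = 362880 permutations of y under H0): p = 0.358488.
Step 5: alpha = 0.05. fail to reject H0.

tau_b = -0.2778 (C=13, D=23), p = 0.358488, fail to reject H0.


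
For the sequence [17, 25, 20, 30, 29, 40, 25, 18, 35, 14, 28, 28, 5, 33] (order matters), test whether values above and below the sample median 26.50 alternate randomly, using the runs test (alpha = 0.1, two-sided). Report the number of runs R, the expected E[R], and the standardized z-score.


Step 1: Compute median = 26.50; label A = above, B = below.
Labels in order: BBBAAABBABAABA  (n_A = 7, n_B = 7)
Step 2: Count runs R = 8.
Step 3: Under H0 (random ordering), E[R] = 2*n_A*n_B/(n_A+n_B) + 1 = 2*7*7/14 + 1 = 8.0000.
        Var[R] = 2*n_A*n_B*(2*n_A*n_B - n_A - n_B) / ((n_A+n_B)^2 * (n_A+n_B-1)) = 8232/2548 = 3.2308.
        SD[R] = 1.7974.
Step 4: R = E[R], so z = 0 with no continuity correction.
Step 5: Two-sided p-value via normal approximation = 2*(1 - Phi(|z|)) = 1.000000.
Step 6: alpha = 0.1. fail to reject H0.

R = 8, z = 0.0000, p = 1.000000, fail to reject H0.


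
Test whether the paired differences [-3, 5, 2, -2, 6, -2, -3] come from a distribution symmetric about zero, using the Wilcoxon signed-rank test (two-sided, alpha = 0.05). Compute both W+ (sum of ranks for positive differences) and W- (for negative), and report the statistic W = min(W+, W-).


Step 1: Drop any zero differences (none here) and take |d_i|.
|d| = [3, 5, 2, 2, 6, 2, 3]
Step 2: Midrank |d_i| (ties get averaged ranks).
ranks: |3|->4.5, |5|->6, |2|->2, |2|->2, |6|->7, |2|->2, |3|->4.5
Step 3: Attach original signs; sum ranks with positive sign and with negative sign.
W+ = 6 + 2 + 7 = 15
W- = 4.5 + 2 + 2 + 4.5 = 13
(Check: W+ + W- = 28 should equal n(n+1)/2 = 28.)
Step 4: Test statistic W = min(W+, W-) = 13.
Step 5: Ties in |d|, so use the tie-corrected normal approximation.
        E[W] = n(n+1)/4 = 7*8/4 = 14.
        Tie groups: |d|=2 (t=3), |d|=3 (t=2); sum(t^3 - t) = 30.
        Var[W] = n(n+1)(2n+1)/24 - sum(t^3-t)/48 = 840/24 - 30/48 = 34.375.
        z = (W - E[W]) / sqrt(Var[W]) = (13 - 14) / 5.8630 = -0.1706.
        Two-sided p = 2*Phi(z) = 0.864569.
Step 6: alpha = 0.05. fail to reject H0.

W+ = 15, W- = 13, W = min = 13, p = 0.864569, fail to reject H0.


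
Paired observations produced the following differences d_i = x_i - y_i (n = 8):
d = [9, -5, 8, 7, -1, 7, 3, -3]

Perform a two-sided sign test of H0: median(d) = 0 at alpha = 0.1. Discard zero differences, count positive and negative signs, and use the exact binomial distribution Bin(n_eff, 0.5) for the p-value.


Step 1: Discard zero differences. Original n = 8; n_eff = number of nonzero differences = 8.
Nonzero differences (with sign): +9, -5, +8, +7, -1, +7, +3, -3
Step 2: Count signs: positive = 5, negative = 3.
Step 3: Under H0: P(positive) = 0.5, so the number of positives S ~ Bin(8, 0.5).
Step 4: Two-sided exact p-value = sum of Bin(8,0.5) probabilities at or below the observed probability = 0.726562.
Step 5: alpha = 0.1. fail to reject H0.

n_eff = 8, pos = 5, neg = 3, p = 0.726562, fail to reject H0.


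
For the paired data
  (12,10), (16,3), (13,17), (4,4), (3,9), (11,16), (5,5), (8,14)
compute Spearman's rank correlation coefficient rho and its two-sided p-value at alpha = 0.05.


Step 1: Rank x and y separately (midranks; no ties here).
rank(x): 12->6, 16->8, 13->7, 4->2, 3->1, 11->5, 5->3, 8->4
rank(y): 10->5, 3->1, 17->8, 4->2, 9->4, 16->7, 5->3, 14->6
Step 2: d_i = R_x(i) - R_y(i); compute d_i^2.
  (6-5)^2=1, (8-1)^2=49, (7-8)^2=1, (2-2)^2=0, (1-4)^2=9, (5-7)^2=4, (3-3)^2=0, (4-6)^2=4
sum(d^2) = 68.
Step 3: rho = 1 - 6*68 / (8*(8^2 - 1)) = 1 - 408/504 = 0.190476.
Step 4: Under H0, t = rho * sqrt((n-2)/(1-rho^2)) = 0.4753 ~ t(6).
Step 5: Two-sided p-value from the t-distribution with 6 df = 0.651401.
Step 6: alpha = 0.05. fail to reject H0.

rho = 0.1905, p = 0.651401, fail to reject H0 at alpha = 0.05.


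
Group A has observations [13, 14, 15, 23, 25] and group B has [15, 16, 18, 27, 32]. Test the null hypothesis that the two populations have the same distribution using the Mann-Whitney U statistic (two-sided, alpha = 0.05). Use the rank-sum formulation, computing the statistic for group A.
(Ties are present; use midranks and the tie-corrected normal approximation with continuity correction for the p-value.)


Step 1: Combine and sort all 10 observations; assign midranks.
sorted (value, group): (13,X), (14,X), (15,X), (15,Y), (16,Y), (18,Y), (23,X), (25,X), (27,Y), (32,Y)
ranks: 13->1, 14->2, 15->3.5, 15->3.5, 16->5, 18->6, 23->7, 25->8, 27->9, 32->10
Step 2: Rank sum for X: R1 = 1 + 2 + 3.5 + 7 + 8 = 21.5.
Step 3: U_X = R1 - n1(n1+1)/2 = 21.5 - 5*6/2 = 21.5 - 15 = 6.5.
       U_Y = n1*n2 - U_X = 25 - 6.5 = 18.5.
Step 4: Ties are present, so use the tie-corrected normal approximation (with continuity correction) for the p-value.
Step 5: p-value = 0.249153; compare to alpha = 0.05. fail to reject H0.

U_X = 6.5, p = 0.249153, fail to reject H0 at alpha = 0.05.


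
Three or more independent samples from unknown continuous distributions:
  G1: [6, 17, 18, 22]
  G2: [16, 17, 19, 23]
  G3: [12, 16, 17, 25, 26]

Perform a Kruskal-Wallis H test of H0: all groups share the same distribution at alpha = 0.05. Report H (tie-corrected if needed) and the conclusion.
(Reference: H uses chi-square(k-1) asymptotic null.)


Step 1: Combine all N = 13 observations and assign midranks.
sorted (value, group, rank): (6,G1,1), (12,G3,2), (16,G2,3.5), (16,G3,3.5), (17,G1,6), (17,G2,6), (17,G3,6), (18,G1,8), (19,G2,9), (22,G1,10), (23,G2,11), (25,G3,12), (26,G3,13)
Step 2: Sum ranks within each group.
R_1 = 25 (n_1 = 4)
R_2 = 29.5 (n_2 = 4)
R_3 = 36.5 (n_3 = 5)
Step 3: H = 12/(N(N+1)) * sum(R_i^2/n_i) - 3(N+1)
     = 12/(13*14) * (25^2/4 + 29.5^2/4 + 36.5^2/5) - 3*14
     = 0.065934 * 640.263 - 42
     = 0.215110.
Step 4: Ties present; correction factor C = 1 - 30/(13^3 - 13) = 0.986264. Corrected H = 0.215110 / 0.986264 = 0.218106.
Step 5: Under H0, H ~ chi^2(2); p-value = 0.896683.
Step 6: alpha = 0.05. fail to reject H0.

H = 0.2181, df = 2, p = 0.896683, fail to reject H0.


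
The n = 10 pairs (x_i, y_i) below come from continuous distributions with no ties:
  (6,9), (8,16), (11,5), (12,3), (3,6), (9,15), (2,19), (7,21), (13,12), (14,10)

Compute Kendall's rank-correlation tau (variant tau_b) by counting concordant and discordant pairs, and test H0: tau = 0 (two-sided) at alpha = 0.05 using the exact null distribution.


Step 1: Enumerate the 45 unordered pairs (i,j) with i<j and classify each by sign(x_j-x_i) * sign(y_j-y_i).
  (1,2):dx=+2,dy=+7->C; (1,3):dx=+5,dy=-4->D; (1,4):dx=+6,dy=-6->D; (1,5):dx=-3,dy=-3->C
  (1,6):dx=+3,dy=+6->C; (1,7):dx=-4,dy=+10->D; (1,8):dx=+1,dy=+12->C; (1,9):dx=+7,dy=+3->C
  (1,10):dx=+8,dy=+1->C; (2,3):dx=+3,dy=-11->D; (2,4):dx=+4,dy=-13->D; (2,5):dx=-5,dy=-10->C
  (2,6):dx=+1,dy=-1->D; (2,7):dx=-6,dy=+3->D; (2,8):dx=-1,dy=+5->D; (2,9):dx=+5,dy=-4->D
  (2,10):dx=+6,dy=-6->D; (3,4):dx=+1,dy=-2->D; (3,5):dx=-8,dy=+1->D; (3,6):dx=-2,dy=+10->D
  (3,7):dx=-9,dy=+14->D; (3,8):dx=-4,dy=+16->D; (3,9):dx=+2,dy=+7->C; (3,10):dx=+3,dy=+5->C
  (4,5):dx=-9,dy=+3->D; (4,6):dx=-3,dy=+12->D; (4,7):dx=-10,dy=+16->D; (4,8):dx=-5,dy=+18->D
  (4,9):dx=+1,dy=+9->C; (4,10):dx=+2,dy=+7->C; (5,6):dx=+6,dy=+9->C; (5,7):dx=-1,dy=+13->D
  (5,8):dx=+4,dy=+15->C; (5,9):dx=+10,dy=+6->C; (5,10):dx=+11,dy=+4->C; (6,7):dx=-7,dy=+4->D
  (6,8):dx=-2,dy=+6->D; (6,9):dx=+4,dy=-3->D; (6,10):dx=+5,dy=-5->D; (7,8):dx=+5,dy=+2->C
  (7,9):dx=+11,dy=-7->D; (7,10):dx=+12,dy=-9->D; (8,9):dx=+6,dy=-9->D; (8,10):dx=+7,dy=-11->D
  (9,10):dx=+1,dy=-2->D
Step 2: C = 16, D = 29, total pairs = 45.
Step 3: tau = (C - D)/(n(n-1)/2) = (16 - 29)/45 = -0.288889.
Step 4: Exact two-sided p-value (enumerate n! = 3628800 permutations of y under H0): p = 0.291248.
Step 5: alpha = 0.05. fail to reject H0.

tau_b = -0.2889 (C=16, D=29), p = 0.291248, fail to reject H0.


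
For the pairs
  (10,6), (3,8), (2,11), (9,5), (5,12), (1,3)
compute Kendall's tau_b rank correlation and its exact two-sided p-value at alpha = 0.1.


Step 1: Enumerate the 15 unordered pairs (i,j) with i<j and classify each by sign(x_j-x_i) * sign(y_j-y_i).
  (1,2):dx=-7,dy=+2->D; (1,3):dx=-8,dy=+5->D; (1,4):dx=-1,dy=-1->C; (1,5):dx=-5,dy=+6->D
  (1,6):dx=-9,dy=-3->C; (2,3):dx=-1,dy=+3->D; (2,4):dx=+6,dy=-3->D; (2,5):dx=+2,dy=+4->C
  (2,6):dx=-2,dy=-5->C; (3,4):dx=+7,dy=-6->D; (3,5):dx=+3,dy=+1->C; (3,6):dx=-1,dy=-8->C
  (4,5):dx=-4,dy=+7->D; (4,6):dx=-8,dy=-2->C; (5,6):dx=-4,dy=-9->C
Step 2: C = 8, D = 7, total pairs = 15.
Step 3: tau = (C - D)/(n(n-1)/2) = (8 - 7)/15 = 0.066667.
Step 4: Exact two-sided p-value (enumerate n! = 720 permutations of y under H0): p = 1.000000.
Step 5: alpha = 0.1. fail to reject H0.

tau_b = 0.0667 (C=8, D=7), p = 1.000000, fail to reject H0.


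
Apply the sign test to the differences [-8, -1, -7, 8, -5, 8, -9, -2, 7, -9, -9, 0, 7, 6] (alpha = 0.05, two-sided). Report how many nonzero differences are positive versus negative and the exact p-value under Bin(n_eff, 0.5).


Step 1: Discard zero differences. Original n = 14; n_eff = number of nonzero differences = 13.
Nonzero differences (with sign): -8, -1, -7, +8, -5, +8, -9, -2, +7, -9, -9, +7, +6
Step 2: Count signs: positive = 5, negative = 8.
Step 3: Under H0: P(positive) = 0.5, so the number of positives S ~ Bin(13, 0.5).
Step 4: Two-sided exact p-value = sum of Bin(13,0.5) probabilities at or below the observed probability = 0.581055.
Step 5: alpha = 0.05. fail to reject H0.

n_eff = 13, pos = 5, neg = 8, p = 0.581055, fail to reject H0.


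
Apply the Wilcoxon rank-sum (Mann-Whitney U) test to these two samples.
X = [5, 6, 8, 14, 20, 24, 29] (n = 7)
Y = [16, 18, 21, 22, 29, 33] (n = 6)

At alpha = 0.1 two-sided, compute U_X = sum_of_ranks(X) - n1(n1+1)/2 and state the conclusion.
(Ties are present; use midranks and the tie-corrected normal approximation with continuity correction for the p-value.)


Step 1: Combine and sort all 13 observations; assign midranks.
sorted (value, group): (5,X), (6,X), (8,X), (14,X), (16,Y), (18,Y), (20,X), (21,Y), (22,Y), (24,X), (29,X), (29,Y), (33,Y)
ranks: 5->1, 6->2, 8->3, 14->4, 16->5, 18->6, 20->7, 21->8, 22->9, 24->10, 29->11.5, 29->11.5, 33->13
Step 2: Rank sum for X: R1 = 1 + 2 + 3 + 4 + 7 + 10 + 11.5 = 38.5.
Step 3: U_X = R1 - n1(n1+1)/2 = 38.5 - 7*8/2 = 38.5 - 28 = 10.5.
       U_Y = n1*n2 - U_X = 42 - 10.5 = 31.5.
Step 4: Ties are present, so use the tie-corrected normal approximation (with continuity correction) for the p-value.
Step 5: p-value = 0.152563; compare to alpha = 0.1. fail to reject H0.

U_X = 10.5, p = 0.152563, fail to reject H0 at alpha = 0.1.


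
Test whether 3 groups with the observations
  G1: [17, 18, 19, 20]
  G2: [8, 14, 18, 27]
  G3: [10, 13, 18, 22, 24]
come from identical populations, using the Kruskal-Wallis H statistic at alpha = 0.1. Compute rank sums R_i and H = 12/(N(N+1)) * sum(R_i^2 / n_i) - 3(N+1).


Step 1: Combine all N = 13 observations and assign midranks.
sorted (value, group, rank): (8,G2,1), (10,G3,2), (13,G3,3), (14,G2,4), (17,G1,5), (18,G1,7), (18,G2,7), (18,G3,7), (19,G1,9), (20,G1,10), (22,G3,11), (24,G3,12), (27,G2,13)
Step 2: Sum ranks within each group.
R_1 = 31 (n_1 = 4)
R_2 = 25 (n_2 = 4)
R_3 = 35 (n_3 = 5)
Step 3: H = 12/(N(N+1)) * sum(R_i^2/n_i) - 3(N+1)
     = 12/(13*14) * (31^2/4 + 25^2/4 + 35^2/5) - 3*14
     = 0.065934 * 641.5 - 42
     = 0.296703.
Step 4: Ties present; correction factor C = 1 - 24/(13^3 - 13) = 0.989011. Corrected H = 0.296703 / 0.989011 = 0.300000.
Step 5: Under H0, H ~ chi^2(2); p-value = 0.860708.
Step 6: alpha = 0.1. fail to reject H0.

H = 0.3000, df = 2, p = 0.860708, fail to reject H0.


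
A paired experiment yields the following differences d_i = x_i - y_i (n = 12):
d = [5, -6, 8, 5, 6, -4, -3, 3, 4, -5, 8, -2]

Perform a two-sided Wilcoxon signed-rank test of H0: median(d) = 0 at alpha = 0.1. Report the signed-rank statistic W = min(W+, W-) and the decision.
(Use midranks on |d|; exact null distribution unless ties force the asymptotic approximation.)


Step 1: Drop any zero differences (none here) and take |d_i|.
|d| = [5, 6, 8, 5, 6, 4, 3, 3, 4, 5, 8, 2]
Step 2: Midrank |d_i| (ties get averaged ranks).
ranks: |5|->7, |6|->9.5, |8|->11.5, |5|->7, |6|->9.5, |4|->4.5, |3|->2.5, |3|->2.5, |4|->4.5, |5|->7, |8|->11.5, |2|->1
Step 3: Attach original signs; sum ranks with positive sign and with negative sign.
W+ = 7 + 11.5 + 7 + 9.5 + 2.5 + 4.5 + 11.5 = 53.5
W- = 9.5 + 4.5 + 2.5 + 7 + 1 = 24.5
(Check: W+ + W- = 78 should equal n(n+1)/2 = 78.)
Step 4: Test statistic W = min(W+, W-) = 24.5.
Step 5: Ties in |d|, so use the tie-corrected normal approximation.
        E[W] = n(n+1)/4 = 12*13/4 = 39.
        Tie groups: |d|=3 (t=2), |d|=4 (t=2), |d|=5 (t=3), |d|=6 (t=2), |d|=8 (t=2); sum(t^3 - t) = 48.
        Var[W] = n(n+1)(2n+1)/24 - sum(t^3-t)/48 = 3900/24 - 48/48 = 161.5.
        z = (W - E[W]) / sqrt(Var[W]) = (24.5 - 39) / 12.7083 = -1.1410.
        Two-sided p = 2*Phi(z) = 0.253874.
Step 6: alpha = 0.1. fail to reject H0.

W+ = 53.5, W- = 24.5, W = min = 24.5, p = 0.253874, fail to reject H0.


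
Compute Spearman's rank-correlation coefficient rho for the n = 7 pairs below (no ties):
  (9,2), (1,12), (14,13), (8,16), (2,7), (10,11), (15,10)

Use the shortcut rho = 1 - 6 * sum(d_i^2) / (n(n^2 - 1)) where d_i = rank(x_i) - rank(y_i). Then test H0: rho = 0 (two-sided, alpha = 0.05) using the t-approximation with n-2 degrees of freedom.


Step 1: Rank x and y separately (midranks; no ties here).
rank(x): 9->4, 1->1, 14->6, 8->3, 2->2, 10->5, 15->7
rank(y): 2->1, 12->5, 13->6, 16->7, 7->2, 11->4, 10->3
Step 2: d_i = R_x(i) - R_y(i); compute d_i^2.
  (4-1)^2=9, (1-5)^2=16, (6-6)^2=0, (3-7)^2=16, (2-2)^2=0, (5-4)^2=1, (7-3)^2=16
sum(d^2) = 58.
Step 3: rho = 1 - 6*58 / (7*(7^2 - 1)) = 1 - 348/336 = -0.035714.
Step 4: Under H0, t = rho * sqrt((n-2)/(1-rho^2)) = -0.0799 ~ t(5).
Step 5: Two-sided p-value from the t-distribution with 5 df = 0.939408.
Step 6: alpha = 0.05. fail to reject H0.

rho = -0.0357, p = 0.939408, fail to reject H0 at alpha = 0.05.


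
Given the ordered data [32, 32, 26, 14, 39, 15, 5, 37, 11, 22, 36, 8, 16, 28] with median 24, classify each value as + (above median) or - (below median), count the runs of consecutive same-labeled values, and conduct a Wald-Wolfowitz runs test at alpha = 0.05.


Step 1: Compute median = 24; label A = above, B = below.
Labels in order: AAABABBABBABBA  (n_A = 7, n_B = 7)
Step 2: Count runs R = 9.
Step 3: Under H0 (random ordering), E[R] = 2*n_A*n_B/(n_A+n_B) + 1 = 2*7*7/14 + 1 = 8.0000.
        Var[R] = 2*n_A*n_B*(2*n_A*n_B - n_A - n_B) / ((n_A+n_B)^2 * (n_A+n_B-1)) = 8232/2548 = 3.2308.
        SD[R] = 1.7974.
Step 4: Continuity-corrected z = (R - 0.5 - E[R]) / SD[R] = (9 - 0.5 - 8.0000) / 1.7974 = 0.2782.
Step 5: Two-sided p-value via normal approximation = 2*(1 - Phi(|z|)) = 0.780879.
Step 6: alpha = 0.05. fail to reject H0.

R = 9, z = 0.2782, p = 0.780879, fail to reject H0.


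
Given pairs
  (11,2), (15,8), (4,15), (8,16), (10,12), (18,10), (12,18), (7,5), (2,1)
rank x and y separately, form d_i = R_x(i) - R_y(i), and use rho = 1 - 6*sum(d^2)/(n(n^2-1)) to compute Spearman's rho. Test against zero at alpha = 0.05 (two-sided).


Step 1: Rank x and y separately (midranks; no ties here).
rank(x): 11->6, 15->8, 4->2, 8->4, 10->5, 18->9, 12->7, 7->3, 2->1
rank(y): 2->2, 8->4, 15->7, 16->8, 12->6, 10->5, 18->9, 5->3, 1->1
Step 2: d_i = R_x(i) - R_y(i); compute d_i^2.
  (6-2)^2=16, (8-4)^2=16, (2-7)^2=25, (4-8)^2=16, (5-6)^2=1, (9-5)^2=16, (7-9)^2=4, (3-3)^2=0, (1-1)^2=0
sum(d^2) = 94.
Step 3: rho = 1 - 6*94 / (9*(9^2 - 1)) = 1 - 564/720 = 0.216667.
Step 4: Under H0, t = rho * sqrt((n-2)/(1-rho^2)) = 0.5872 ~ t(7).
Step 5: Two-sided p-value from the t-distribution with 7 df = 0.575515.
Step 6: alpha = 0.05. fail to reject H0.

rho = 0.2167, p = 0.575515, fail to reject H0 at alpha = 0.05.


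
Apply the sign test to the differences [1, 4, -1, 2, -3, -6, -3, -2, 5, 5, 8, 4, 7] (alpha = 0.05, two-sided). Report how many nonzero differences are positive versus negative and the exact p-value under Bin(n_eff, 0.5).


Step 1: Discard zero differences. Original n = 13; n_eff = number of nonzero differences = 13.
Nonzero differences (with sign): +1, +4, -1, +2, -3, -6, -3, -2, +5, +5, +8, +4, +7
Step 2: Count signs: positive = 8, negative = 5.
Step 3: Under H0: P(positive) = 0.5, so the number of positives S ~ Bin(13, 0.5).
Step 4: Two-sided exact p-value = sum of Bin(13,0.5) probabilities at or below the observed probability = 0.581055.
Step 5: alpha = 0.05. fail to reject H0.

n_eff = 13, pos = 8, neg = 5, p = 0.581055, fail to reject H0.


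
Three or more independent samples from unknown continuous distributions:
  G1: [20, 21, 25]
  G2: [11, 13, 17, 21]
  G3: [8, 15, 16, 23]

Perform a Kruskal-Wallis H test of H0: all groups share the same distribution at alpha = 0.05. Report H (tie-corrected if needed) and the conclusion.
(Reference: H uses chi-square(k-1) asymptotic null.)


Step 1: Combine all N = 11 observations and assign midranks.
sorted (value, group, rank): (8,G3,1), (11,G2,2), (13,G2,3), (15,G3,4), (16,G3,5), (17,G2,6), (20,G1,7), (21,G1,8.5), (21,G2,8.5), (23,G3,10), (25,G1,11)
Step 2: Sum ranks within each group.
R_1 = 26.5 (n_1 = 3)
R_2 = 19.5 (n_2 = 4)
R_3 = 20 (n_3 = 4)
Step 3: H = 12/(N(N+1)) * sum(R_i^2/n_i) - 3(N+1)
     = 12/(11*12) * (26.5^2/3 + 19.5^2/4 + 20^2/4) - 3*12
     = 0.090909 * 429.146 - 36
     = 3.013258.
Step 4: Ties present; correction factor C = 1 - 6/(11^3 - 11) = 0.995455. Corrected H = 3.013258 / 0.995455 = 3.027017.
Step 5: Under H0, H ~ chi^2(2); p-value = 0.220136.
Step 6: alpha = 0.05. fail to reject H0.

H = 3.0270, df = 2, p = 0.220136, fail to reject H0.


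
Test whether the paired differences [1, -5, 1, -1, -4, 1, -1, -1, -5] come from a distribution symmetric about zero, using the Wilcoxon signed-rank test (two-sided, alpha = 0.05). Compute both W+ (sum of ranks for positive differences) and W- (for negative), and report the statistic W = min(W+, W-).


Step 1: Drop any zero differences (none here) and take |d_i|.
|d| = [1, 5, 1, 1, 4, 1, 1, 1, 5]
Step 2: Midrank |d_i| (ties get averaged ranks).
ranks: |1|->3.5, |5|->8.5, |1|->3.5, |1|->3.5, |4|->7, |1|->3.5, |1|->3.5, |1|->3.5, |5|->8.5
Step 3: Attach original signs; sum ranks with positive sign and with negative sign.
W+ = 3.5 + 3.5 + 3.5 = 10.5
W- = 8.5 + 3.5 + 7 + 3.5 + 3.5 + 8.5 = 34.5
(Check: W+ + W- = 45 should equal n(n+1)/2 = 45.)
Step 4: Test statistic W = min(W+, W-) = 10.5.
Step 5: Ties in |d|, so use the tie-corrected normal approximation.
        E[W] = n(n+1)/4 = 9*10/4 = 22.5.
        Tie groups: |d|=1 (t=6), |d|=5 (t=2); sum(t^3 - t) = 216.
        Var[W] = n(n+1)(2n+1)/24 - sum(t^3-t)/48 = 1710/24 - 216/48 = 66.75.
        z = (W - E[W]) / sqrt(Var[W]) = (10.5 - 22.5) / 8.1701 = -1.4688.
        Two-sided p = 2*Phi(z) = 0.141894.
Step 6: alpha = 0.05. fail to reject H0.

W+ = 10.5, W- = 34.5, W = min = 10.5, p = 0.141894, fail to reject H0.


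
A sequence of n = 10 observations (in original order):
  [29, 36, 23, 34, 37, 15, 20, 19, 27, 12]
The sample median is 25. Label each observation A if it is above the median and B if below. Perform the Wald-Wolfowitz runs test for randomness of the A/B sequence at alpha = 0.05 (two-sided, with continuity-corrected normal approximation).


Step 1: Compute median = 25; label A = above, B = below.
Labels in order: AABAABBBAB  (n_A = 5, n_B = 5)
Step 2: Count runs R = 6.
Step 3: Under H0 (random ordering), E[R] = 2*n_A*n_B/(n_A+n_B) + 1 = 2*5*5/10 + 1 = 6.0000.
        Var[R] = 2*n_A*n_B*(2*n_A*n_B - n_A - n_B) / ((n_A+n_B)^2 * (n_A+n_B-1)) = 2000/900 = 2.2222.
        SD[R] = 1.4907.
Step 4: R = E[R], so z = 0 with no continuity correction.
Step 5: Two-sided p-value via normal approximation = 2*(1 - Phi(|z|)) = 1.000000.
Step 6: alpha = 0.05. fail to reject H0.

R = 6, z = 0.0000, p = 1.000000, fail to reject H0.


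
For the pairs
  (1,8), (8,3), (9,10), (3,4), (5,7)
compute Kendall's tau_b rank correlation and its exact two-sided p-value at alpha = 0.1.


Step 1: Enumerate the 10 unordered pairs (i,j) with i<j and classify each by sign(x_j-x_i) * sign(y_j-y_i).
  (1,2):dx=+7,dy=-5->D; (1,3):dx=+8,dy=+2->C; (1,4):dx=+2,dy=-4->D; (1,5):dx=+4,dy=-1->D
  (2,3):dx=+1,dy=+7->C; (2,4):dx=-5,dy=+1->D; (2,5):dx=-3,dy=+4->D; (3,4):dx=-6,dy=-6->C
  (3,5):dx=-4,dy=-3->C; (4,5):dx=+2,dy=+3->C
Step 2: C = 5, D = 5, total pairs = 10.
Step 3: tau = (C - D)/(n(n-1)/2) = (5 - 5)/10 = 0.000000.
Step 4: Exact two-sided p-value (enumerate n! = 120 permutations of y under H0): p = 1.000000.
Step 5: alpha = 0.1. fail to reject H0.

tau_b = 0.0000 (C=5, D=5), p = 1.000000, fail to reject H0.


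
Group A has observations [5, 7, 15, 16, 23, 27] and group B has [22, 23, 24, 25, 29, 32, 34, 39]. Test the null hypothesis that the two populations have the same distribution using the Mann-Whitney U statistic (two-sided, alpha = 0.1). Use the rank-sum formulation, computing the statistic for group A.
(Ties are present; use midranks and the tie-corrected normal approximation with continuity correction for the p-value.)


Step 1: Combine and sort all 14 observations; assign midranks.
sorted (value, group): (5,X), (7,X), (15,X), (16,X), (22,Y), (23,X), (23,Y), (24,Y), (25,Y), (27,X), (29,Y), (32,Y), (34,Y), (39,Y)
ranks: 5->1, 7->2, 15->3, 16->4, 22->5, 23->6.5, 23->6.5, 24->8, 25->9, 27->10, 29->11, 32->12, 34->13, 39->14
Step 2: Rank sum for X: R1 = 1 + 2 + 3 + 4 + 6.5 + 10 = 26.5.
Step 3: U_X = R1 - n1(n1+1)/2 = 26.5 - 6*7/2 = 26.5 - 21 = 5.5.
       U_Y = n1*n2 - U_X = 48 - 5.5 = 42.5.
Step 4: Ties are present, so use the tie-corrected normal approximation (with continuity correction) for the p-value.
Step 5: p-value = 0.020000; compare to alpha = 0.1. reject H0.

U_X = 5.5, p = 0.020000, reject H0 at alpha = 0.1.


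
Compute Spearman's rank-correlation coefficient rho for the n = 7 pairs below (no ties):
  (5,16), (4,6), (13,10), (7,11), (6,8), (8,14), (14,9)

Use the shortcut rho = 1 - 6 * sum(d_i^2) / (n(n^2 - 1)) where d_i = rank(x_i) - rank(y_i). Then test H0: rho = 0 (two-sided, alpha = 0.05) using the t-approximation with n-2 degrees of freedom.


Step 1: Rank x and y separately (midranks; no ties here).
rank(x): 5->2, 4->1, 13->6, 7->4, 6->3, 8->5, 14->7
rank(y): 16->7, 6->1, 10->4, 11->5, 8->2, 14->6, 9->3
Step 2: d_i = R_x(i) - R_y(i); compute d_i^2.
  (2-7)^2=25, (1-1)^2=0, (6-4)^2=4, (4-5)^2=1, (3-2)^2=1, (5-6)^2=1, (7-3)^2=16
sum(d^2) = 48.
Step 3: rho = 1 - 6*48 / (7*(7^2 - 1)) = 1 - 288/336 = 0.142857.
Step 4: Under H0, t = rho * sqrt((n-2)/(1-rho^2)) = 0.3227 ~ t(5).
Step 5: Two-sided p-value from the t-distribution with 5 df = 0.759945.
Step 6: alpha = 0.05. fail to reject H0.

rho = 0.1429, p = 0.759945, fail to reject H0 at alpha = 0.05.


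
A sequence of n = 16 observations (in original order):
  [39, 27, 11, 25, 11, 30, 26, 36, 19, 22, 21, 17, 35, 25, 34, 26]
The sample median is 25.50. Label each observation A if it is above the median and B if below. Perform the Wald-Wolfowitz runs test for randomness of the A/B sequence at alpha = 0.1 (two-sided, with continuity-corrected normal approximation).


Step 1: Compute median = 25.50; label A = above, B = below.
Labels in order: AABBBAAABBBBABAA  (n_A = 8, n_B = 8)
Step 2: Count runs R = 7.
Step 3: Under H0 (random ordering), E[R] = 2*n_A*n_B/(n_A+n_B) + 1 = 2*8*8/16 + 1 = 9.0000.
        Var[R] = 2*n_A*n_B*(2*n_A*n_B - n_A - n_B) / ((n_A+n_B)^2 * (n_A+n_B-1)) = 14336/3840 = 3.7333.
        SD[R] = 1.9322.
Step 4: Continuity-corrected z = (R + 0.5 - E[R]) / SD[R] = (7 + 0.5 - 9.0000) / 1.9322 = -0.7763.
Step 5: Two-sided p-value via normal approximation = 2*(1 - Phi(|z|)) = 0.437558.
Step 6: alpha = 0.1. fail to reject H0.

R = 7, z = -0.7763, p = 0.437558, fail to reject H0.


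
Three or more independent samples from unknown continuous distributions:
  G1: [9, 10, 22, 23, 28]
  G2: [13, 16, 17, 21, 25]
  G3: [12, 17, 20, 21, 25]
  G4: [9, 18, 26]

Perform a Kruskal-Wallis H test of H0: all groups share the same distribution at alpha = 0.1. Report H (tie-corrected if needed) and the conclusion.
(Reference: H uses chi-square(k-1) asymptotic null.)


Step 1: Combine all N = 18 observations and assign midranks.
sorted (value, group, rank): (9,G1,1.5), (9,G4,1.5), (10,G1,3), (12,G3,4), (13,G2,5), (16,G2,6), (17,G2,7.5), (17,G3,7.5), (18,G4,9), (20,G3,10), (21,G2,11.5), (21,G3,11.5), (22,G1,13), (23,G1,14), (25,G2,15.5), (25,G3,15.5), (26,G4,17), (28,G1,18)
Step 2: Sum ranks within each group.
R_1 = 49.5 (n_1 = 5)
R_2 = 45.5 (n_2 = 5)
R_3 = 48.5 (n_3 = 5)
R_4 = 27.5 (n_4 = 3)
Step 3: H = 12/(N(N+1)) * sum(R_i^2/n_i) - 3(N+1)
     = 12/(18*19) * (49.5^2/5 + 45.5^2/5 + 48.5^2/5 + 27.5^2/3) - 3*19
     = 0.035088 * 1626.63 - 57
     = 0.074854.
Step 4: Ties present; correction factor C = 1 - 24/(18^3 - 18) = 0.995872. Corrected H = 0.074854 / 0.995872 = 0.075164.
Step 5: Under H0, H ~ chi^2(3); p-value = 0.994641.
Step 6: alpha = 0.1. fail to reject H0.

H = 0.0752, df = 3, p = 0.994641, fail to reject H0.


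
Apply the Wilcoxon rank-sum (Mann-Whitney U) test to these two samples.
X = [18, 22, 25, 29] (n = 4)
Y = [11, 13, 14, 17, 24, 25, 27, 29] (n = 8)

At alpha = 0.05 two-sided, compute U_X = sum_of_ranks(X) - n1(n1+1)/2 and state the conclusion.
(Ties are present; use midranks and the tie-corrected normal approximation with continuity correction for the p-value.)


Step 1: Combine and sort all 12 observations; assign midranks.
sorted (value, group): (11,Y), (13,Y), (14,Y), (17,Y), (18,X), (22,X), (24,Y), (25,X), (25,Y), (27,Y), (29,X), (29,Y)
ranks: 11->1, 13->2, 14->3, 17->4, 18->5, 22->6, 24->7, 25->8.5, 25->8.5, 27->10, 29->11.5, 29->11.5
Step 2: Rank sum for X: R1 = 5 + 6 + 8.5 + 11.5 = 31.
Step 3: U_X = R1 - n1(n1+1)/2 = 31 - 4*5/2 = 31 - 10 = 21.
       U_Y = n1*n2 - U_X = 32 - 21 = 11.
Step 4: Ties are present, so use the tie-corrected normal approximation (with continuity correction) for the p-value.
Step 5: p-value = 0.443097; compare to alpha = 0.05. fail to reject H0.

U_X = 21, p = 0.443097, fail to reject H0 at alpha = 0.05.


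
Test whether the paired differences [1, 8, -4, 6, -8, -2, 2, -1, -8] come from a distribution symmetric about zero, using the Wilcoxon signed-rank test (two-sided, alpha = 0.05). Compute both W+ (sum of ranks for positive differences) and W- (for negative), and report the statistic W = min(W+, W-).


Step 1: Drop any zero differences (none here) and take |d_i|.
|d| = [1, 8, 4, 6, 8, 2, 2, 1, 8]
Step 2: Midrank |d_i| (ties get averaged ranks).
ranks: |1|->1.5, |8|->8, |4|->5, |6|->6, |8|->8, |2|->3.5, |2|->3.5, |1|->1.5, |8|->8
Step 3: Attach original signs; sum ranks with positive sign and with negative sign.
W+ = 1.5 + 8 + 6 + 3.5 = 19
W- = 5 + 8 + 3.5 + 1.5 + 8 = 26
(Check: W+ + W- = 45 should equal n(n+1)/2 = 45.)
Step 4: Test statistic W = min(W+, W-) = 19.
Step 5: Ties in |d|, so use the tie-corrected normal approximation.
        E[W] = n(n+1)/4 = 9*10/4 = 22.5.
        Tie groups: |d|=1 (t=2), |d|=2 (t=2), |d|=8 (t=3); sum(t^3 - t) = 36.
        Var[W] = n(n+1)(2n+1)/24 - sum(t^3-t)/48 = 1710/24 - 36/48 = 70.5.
        z = (W - E[W]) / sqrt(Var[W]) = (19 - 22.5) / 8.3964 = -0.4168.
        Two-sided p = 2*Phi(z) = 0.676793.
Step 6: alpha = 0.05. fail to reject H0.

W+ = 19, W- = 26, W = min = 19, p = 0.676793, fail to reject H0.


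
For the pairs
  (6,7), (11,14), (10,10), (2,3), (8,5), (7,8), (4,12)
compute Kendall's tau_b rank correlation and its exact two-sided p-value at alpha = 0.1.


Step 1: Enumerate the 21 unordered pairs (i,j) with i<j and classify each by sign(x_j-x_i) * sign(y_j-y_i).
  (1,2):dx=+5,dy=+7->C; (1,3):dx=+4,dy=+3->C; (1,4):dx=-4,dy=-4->C; (1,5):dx=+2,dy=-2->D
  (1,6):dx=+1,dy=+1->C; (1,7):dx=-2,dy=+5->D; (2,3):dx=-1,dy=-4->C; (2,4):dx=-9,dy=-11->C
  (2,5):dx=-3,dy=-9->C; (2,6):dx=-4,dy=-6->C; (2,7):dx=-7,dy=-2->C; (3,4):dx=-8,dy=-7->C
  (3,5):dx=-2,dy=-5->C; (3,6):dx=-3,dy=-2->C; (3,7):dx=-6,dy=+2->D; (4,5):dx=+6,dy=+2->C
  (4,6):dx=+5,dy=+5->C; (4,7):dx=+2,dy=+9->C; (5,6):dx=-1,dy=+3->D; (5,7):dx=-4,dy=+7->D
  (6,7):dx=-3,dy=+4->D
Step 2: C = 15, D = 6, total pairs = 21.
Step 3: tau = (C - D)/(n(n-1)/2) = (15 - 6)/21 = 0.428571.
Step 4: Exact two-sided p-value (enumerate n! = 5040 permutations of y under H0): p = 0.238889.
Step 5: alpha = 0.1. fail to reject H0.

tau_b = 0.4286 (C=15, D=6), p = 0.238889, fail to reject H0.


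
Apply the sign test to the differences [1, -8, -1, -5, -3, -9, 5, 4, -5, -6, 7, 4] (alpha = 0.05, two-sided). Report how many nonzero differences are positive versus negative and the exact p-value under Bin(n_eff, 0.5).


Step 1: Discard zero differences. Original n = 12; n_eff = number of nonzero differences = 12.
Nonzero differences (with sign): +1, -8, -1, -5, -3, -9, +5, +4, -5, -6, +7, +4
Step 2: Count signs: positive = 5, negative = 7.
Step 3: Under H0: P(positive) = 0.5, so the number of positives S ~ Bin(12, 0.5).
Step 4: Two-sided exact p-value = sum of Bin(12,0.5) probabilities at or below the observed probability = 0.774414.
Step 5: alpha = 0.05. fail to reject H0.

n_eff = 12, pos = 5, neg = 7, p = 0.774414, fail to reject H0.


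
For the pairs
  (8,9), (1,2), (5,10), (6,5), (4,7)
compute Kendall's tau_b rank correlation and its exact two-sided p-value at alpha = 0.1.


Step 1: Enumerate the 10 unordered pairs (i,j) with i<j and classify each by sign(x_j-x_i) * sign(y_j-y_i).
  (1,2):dx=-7,dy=-7->C; (1,3):dx=-3,dy=+1->D; (1,4):dx=-2,dy=-4->C; (1,5):dx=-4,dy=-2->C
  (2,3):dx=+4,dy=+8->C; (2,4):dx=+5,dy=+3->C; (2,5):dx=+3,dy=+5->C; (3,4):dx=+1,dy=-5->D
  (3,5):dx=-1,dy=-3->C; (4,5):dx=-2,dy=+2->D
Step 2: C = 7, D = 3, total pairs = 10.
Step 3: tau = (C - D)/(n(n-1)/2) = (7 - 3)/10 = 0.400000.
Step 4: Exact two-sided p-value (enumerate n! = 120 permutations of y under H0): p = 0.483333.
Step 5: alpha = 0.1. fail to reject H0.

tau_b = 0.4000 (C=7, D=3), p = 0.483333, fail to reject H0.


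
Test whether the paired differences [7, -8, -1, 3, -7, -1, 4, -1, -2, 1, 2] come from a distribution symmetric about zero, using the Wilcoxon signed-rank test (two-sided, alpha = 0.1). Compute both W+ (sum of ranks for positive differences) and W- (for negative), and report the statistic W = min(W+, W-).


Step 1: Drop any zero differences (none here) and take |d_i|.
|d| = [7, 8, 1, 3, 7, 1, 4, 1, 2, 1, 2]
Step 2: Midrank |d_i| (ties get averaged ranks).
ranks: |7|->9.5, |8|->11, |1|->2.5, |3|->7, |7|->9.5, |1|->2.5, |4|->8, |1|->2.5, |2|->5.5, |1|->2.5, |2|->5.5
Step 3: Attach original signs; sum ranks with positive sign and with negative sign.
W+ = 9.5 + 7 + 8 + 2.5 + 5.5 = 32.5
W- = 11 + 2.5 + 9.5 + 2.5 + 2.5 + 5.5 = 33.5
(Check: W+ + W- = 66 should equal n(n+1)/2 = 66.)
Step 4: Test statistic W = min(W+, W-) = 32.5.
Step 5: Ties in |d|, so use the tie-corrected normal approximation.
        E[W] = n(n+1)/4 = 11*12/4 = 33.
        Tie groups: |d|=1 (t=4), |d|=2 (t=2), |d|=7 (t=2); sum(t^3 - t) = 72.
        Var[W] = n(n+1)(2n+1)/24 - sum(t^3-t)/48 = 3036/24 - 72/48 = 125.
        z = (W - E[W]) / sqrt(Var[W]) = (32.5 - 33) / 11.1803 = -0.0447.
        Two-sided p = 2*Phi(z) = 0.964329.
Step 6: alpha = 0.1. fail to reject H0.

W+ = 32.5, W- = 33.5, W = min = 32.5, p = 0.964329, fail to reject H0.


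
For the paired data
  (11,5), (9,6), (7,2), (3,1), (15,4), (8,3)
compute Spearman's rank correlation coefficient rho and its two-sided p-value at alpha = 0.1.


Step 1: Rank x and y separately (midranks; no ties here).
rank(x): 11->5, 9->4, 7->2, 3->1, 15->6, 8->3
rank(y): 5->5, 6->6, 2->2, 1->1, 4->4, 3->3
Step 2: d_i = R_x(i) - R_y(i); compute d_i^2.
  (5-5)^2=0, (4-6)^2=4, (2-2)^2=0, (1-1)^2=0, (6-4)^2=4, (3-3)^2=0
sum(d^2) = 8.
Step 3: rho = 1 - 6*8 / (6*(6^2 - 1)) = 1 - 48/210 = 0.771429.
Step 4: Under H0, t = rho * sqrt((n-2)/(1-rho^2)) = 2.4247 ~ t(4).
Step 5: Two-sided p-value from the t-distribution with 4 df = 0.072397.
Step 6: alpha = 0.1. reject H0.

rho = 0.7714, p = 0.072397, reject H0 at alpha = 0.1.


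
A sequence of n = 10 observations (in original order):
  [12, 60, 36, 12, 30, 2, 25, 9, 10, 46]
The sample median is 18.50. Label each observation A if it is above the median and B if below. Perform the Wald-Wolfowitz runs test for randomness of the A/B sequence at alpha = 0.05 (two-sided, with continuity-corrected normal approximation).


Step 1: Compute median = 18.50; label A = above, B = below.
Labels in order: BAABABABBA  (n_A = 5, n_B = 5)
Step 2: Count runs R = 8.
Step 3: Under H0 (random ordering), E[R] = 2*n_A*n_B/(n_A+n_B) + 1 = 2*5*5/10 + 1 = 6.0000.
        Var[R] = 2*n_A*n_B*(2*n_A*n_B - n_A - n_B) / ((n_A+n_B)^2 * (n_A+n_B-1)) = 2000/900 = 2.2222.
        SD[R] = 1.4907.
Step 4: Continuity-corrected z = (R - 0.5 - E[R]) / SD[R] = (8 - 0.5 - 6.0000) / 1.4907 = 1.0062.
Step 5: Two-sided p-value via normal approximation = 2*(1 - Phi(|z|)) = 0.314305.
Step 6: alpha = 0.05. fail to reject H0.

R = 8, z = 1.0062, p = 0.314305, fail to reject H0.


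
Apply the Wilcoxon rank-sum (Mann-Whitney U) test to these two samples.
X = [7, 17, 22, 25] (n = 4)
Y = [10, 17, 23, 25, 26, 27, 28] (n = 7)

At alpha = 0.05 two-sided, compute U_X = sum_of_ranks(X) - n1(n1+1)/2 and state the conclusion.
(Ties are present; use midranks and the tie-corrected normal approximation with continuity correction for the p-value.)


Step 1: Combine and sort all 11 observations; assign midranks.
sorted (value, group): (7,X), (10,Y), (17,X), (17,Y), (22,X), (23,Y), (25,X), (25,Y), (26,Y), (27,Y), (28,Y)
ranks: 7->1, 10->2, 17->3.5, 17->3.5, 22->5, 23->6, 25->7.5, 25->7.5, 26->9, 27->10, 28->11
Step 2: Rank sum for X: R1 = 1 + 3.5 + 5 + 7.5 = 17.
Step 3: U_X = R1 - n1(n1+1)/2 = 17 - 4*5/2 = 17 - 10 = 7.
       U_Y = n1*n2 - U_X = 28 - 7 = 21.
Step 4: Ties are present, so use the tie-corrected normal approximation (with continuity correction) for the p-value.
Step 5: p-value = 0.217200; compare to alpha = 0.05. fail to reject H0.

U_X = 7, p = 0.217200, fail to reject H0 at alpha = 0.05.


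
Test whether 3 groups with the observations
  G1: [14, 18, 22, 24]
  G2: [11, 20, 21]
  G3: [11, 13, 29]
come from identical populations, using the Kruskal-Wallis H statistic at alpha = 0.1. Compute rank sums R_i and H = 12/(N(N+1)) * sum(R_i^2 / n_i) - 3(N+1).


Step 1: Combine all N = 10 observations and assign midranks.
sorted (value, group, rank): (11,G2,1.5), (11,G3,1.5), (13,G3,3), (14,G1,4), (18,G1,5), (20,G2,6), (21,G2,7), (22,G1,8), (24,G1,9), (29,G3,10)
Step 2: Sum ranks within each group.
R_1 = 26 (n_1 = 4)
R_2 = 14.5 (n_2 = 3)
R_3 = 14.5 (n_3 = 3)
Step 3: H = 12/(N(N+1)) * sum(R_i^2/n_i) - 3(N+1)
     = 12/(10*11) * (26^2/4 + 14.5^2/3 + 14.5^2/3) - 3*11
     = 0.109091 * 309.167 - 33
     = 0.727273.
Step 4: Ties present; correction factor C = 1 - 6/(10^3 - 10) = 0.993939. Corrected H = 0.727273 / 0.993939 = 0.731707.
Step 5: Under H0, H ~ chi^2(2); p-value = 0.693604.
Step 6: alpha = 0.1. fail to reject H0.

H = 0.7317, df = 2, p = 0.693604, fail to reject H0.


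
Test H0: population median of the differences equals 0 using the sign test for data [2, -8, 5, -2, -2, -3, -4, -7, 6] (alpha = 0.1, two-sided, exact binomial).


Step 1: Discard zero differences. Original n = 9; n_eff = number of nonzero differences = 9.
Nonzero differences (with sign): +2, -8, +5, -2, -2, -3, -4, -7, +6
Step 2: Count signs: positive = 3, negative = 6.
Step 3: Under H0: P(positive) = 0.5, so the number of positives S ~ Bin(9, 0.5).
Step 4: Two-sided exact p-value = sum of Bin(9,0.5) probabilities at or below the observed probability = 0.507812.
Step 5: alpha = 0.1. fail to reject H0.

n_eff = 9, pos = 3, neg = 6, p = 0.507812, fail to reject H0.
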